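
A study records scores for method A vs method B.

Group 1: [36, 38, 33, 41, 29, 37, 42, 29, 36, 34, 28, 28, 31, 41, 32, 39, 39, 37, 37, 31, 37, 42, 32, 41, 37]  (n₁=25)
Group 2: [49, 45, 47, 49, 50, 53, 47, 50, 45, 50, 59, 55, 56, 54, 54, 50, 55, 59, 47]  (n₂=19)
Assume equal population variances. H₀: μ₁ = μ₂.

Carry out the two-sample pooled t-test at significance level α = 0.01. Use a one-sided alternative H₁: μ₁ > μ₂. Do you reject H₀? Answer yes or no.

reject H₀: no

x̄₁=35.480, s₁=4.510, n₁=25
x̄₂=51.263, s₂=4.331, n₂=19
s_p² = [24·4.510² + 18·4.331²]/42 = 19.6649
SE = √(s_p²·(1/25+1/19)) = 1.3497
t = (35.480−51.263)/1.3497 = -11.6942
df = 42
p-value (one-sided, H₁ greater) = 1.00000
At α=0.01: p ≥ α → fail to reject H₀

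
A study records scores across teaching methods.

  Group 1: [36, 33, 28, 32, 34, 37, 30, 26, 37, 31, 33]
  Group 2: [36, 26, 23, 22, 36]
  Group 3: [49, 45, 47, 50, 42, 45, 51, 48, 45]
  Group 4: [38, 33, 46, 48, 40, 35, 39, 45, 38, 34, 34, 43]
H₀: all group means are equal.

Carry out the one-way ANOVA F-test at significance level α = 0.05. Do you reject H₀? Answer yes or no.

reject H₀: yes

Group means [32.45, 28.60, 46.89, 39.42], grand mean 37.703
SSB = Σnᵢ(x̄ᵢ−x̄)² = 1511.997; SSW = ΣΣ(x−x̄ᵢ)² = 669.733
MSB = 1511.997/3 = 503.9990; MSW = 669.733/33 = 20.2949
F = MSB/MSW = 24.8337
df = (3, 33)
p-value (upper-tail) = 0.00000
At α=0.05: p < α → reject H₀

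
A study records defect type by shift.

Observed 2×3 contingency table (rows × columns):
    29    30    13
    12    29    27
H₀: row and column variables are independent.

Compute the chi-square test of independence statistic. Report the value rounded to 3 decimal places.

Row totals [72, 68], col totals [41, 59, 40], n=140
χ² = (29−21.09)²/21.09 + (30−30.34)²/30.34 + (13−20.57)²/20.57 + (12−19.91)²/19.91 + (29−28.66)²/28.66 + (27−19.43)²/19.43 = 11.8611
df = 2

test statistic = 11.861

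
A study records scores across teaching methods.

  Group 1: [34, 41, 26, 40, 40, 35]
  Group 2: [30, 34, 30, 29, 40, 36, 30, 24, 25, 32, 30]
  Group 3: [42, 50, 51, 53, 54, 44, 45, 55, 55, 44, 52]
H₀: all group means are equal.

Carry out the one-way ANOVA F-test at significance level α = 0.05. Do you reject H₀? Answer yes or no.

reject H₀: yes

Group means [36.00, 30.91, 49.55], grand mean 39.321
SSB = Σnᵢ(x̄ᵢ−x̄)² = 1994.471; SSW = ΣΣ(x−x̄ᵢ)² = 609.636
MSB = 1994.471/2 = 997.2354; MSW = 609.636/25 = 24.3855
F = MSB/MSW = 40.8947
df = (2, 25)
p-value (upper-tail) = 0.00000
At α=0.05: p < α → reject H₀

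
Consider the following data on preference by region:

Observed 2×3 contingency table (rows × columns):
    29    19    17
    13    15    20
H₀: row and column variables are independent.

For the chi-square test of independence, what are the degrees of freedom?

df = (r−1)(c−1) = (2−1)·(3−1) = 2

degrees of freedom = 2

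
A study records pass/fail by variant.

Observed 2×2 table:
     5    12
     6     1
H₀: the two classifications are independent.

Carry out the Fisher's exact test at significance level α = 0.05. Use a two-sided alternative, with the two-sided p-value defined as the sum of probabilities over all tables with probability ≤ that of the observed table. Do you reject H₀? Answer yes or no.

reject H₀: yes

Margins: r₁=17, r₂=7, c₁=11, c₂=13, n=24
p_obs = C(17,5)·C(7,6)/C(24,11); sum pmf over tables with pmf ≤ p_obs
p-value (two-sided) = 0.02326
At α=0.05: p < α → reject H₀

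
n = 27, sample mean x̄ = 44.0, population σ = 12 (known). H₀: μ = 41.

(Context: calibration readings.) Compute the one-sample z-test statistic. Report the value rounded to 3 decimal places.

SE = σ/√n = 12/√27 = 2.3094
z = (x̄−μ₀)/SE = (44.0−41)/2.3094 = 1.2990

test statistic = 1.299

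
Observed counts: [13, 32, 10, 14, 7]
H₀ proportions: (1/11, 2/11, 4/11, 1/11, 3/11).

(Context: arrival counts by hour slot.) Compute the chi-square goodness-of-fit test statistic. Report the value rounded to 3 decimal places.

test statistic = 56.917

n = 76; E_i = n·p_i = [6.91, 13.82, 27.64, 6.91, 20.73]
χ² = (13−6.91)²/6.91 + (32−13.82)²/13.82 + (10−27.64)²/27.64 + (14−6.91)²/6.91 + (7−20.73)²/20.73 = 56.9167
df = 4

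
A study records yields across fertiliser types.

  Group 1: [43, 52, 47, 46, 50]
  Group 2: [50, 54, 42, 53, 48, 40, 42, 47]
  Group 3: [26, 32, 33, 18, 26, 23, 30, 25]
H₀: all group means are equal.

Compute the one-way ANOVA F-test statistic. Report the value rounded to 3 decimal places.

Group means [47.60, 47.00, 26.62], grand mean 39.381
SSB = Σnᵢ(x̄ᵢ−x̄)² = 2103.877; SSW = ΣΣ(x−x̄ᵢ)² = 415.075
MSB = 2103.877/2 = 1051.9387; MSW = 415.075/18 = 23.0597
F = MSB/MSW = 45.6180
df = (2, 18)

test statistic = 45.618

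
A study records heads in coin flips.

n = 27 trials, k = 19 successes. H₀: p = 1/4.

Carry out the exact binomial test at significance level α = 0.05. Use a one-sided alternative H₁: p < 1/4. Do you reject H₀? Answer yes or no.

reject H₀: no

Exact binomial: n=27, k=19, p₀=1/4=0.2500
P(X≤19) from Σ C(n,i)·p₀^i·(1−p₀)^(n−i)
p-value (one-sided, H₁ less) = 1.00000
At α=0.05: p ≥ α → fail to reject H₀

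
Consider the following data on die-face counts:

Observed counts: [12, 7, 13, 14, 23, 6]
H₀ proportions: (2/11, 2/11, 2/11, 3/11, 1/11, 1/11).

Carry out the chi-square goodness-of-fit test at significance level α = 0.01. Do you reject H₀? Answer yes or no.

reject H₀: yes

n = 75; E_i = n·p_i = [13.64, 13.64, 13.64, 20.45, 6.82, 6.82]
χ² = (12−13.64)²/13.64 + (7−13.64)²/13.64 + (13−13.64)²/13.64 + (14−20.45)²/20.45 + (23−6.82)²/6.82 + (6−6.82)²/6.82 = 43.9956
df = 5
p-value (upper-tail) = 0.00000
At α=0.01: p < α → reject H₀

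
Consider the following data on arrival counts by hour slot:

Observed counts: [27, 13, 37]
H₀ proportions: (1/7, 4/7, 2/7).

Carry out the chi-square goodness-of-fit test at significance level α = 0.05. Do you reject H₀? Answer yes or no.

reject H₀: yes

n = 77; E_i = n·p_i = [11.00, 44.00, 22.00]
χ² = (27−11.00)²/11.00 + (13−44.00)²/44.00 + (37−22.00)²/22.00 = 55.3409
df = 2
p-value (upper-tail) = 0.00000
At α=0.05: p < α → reject H₀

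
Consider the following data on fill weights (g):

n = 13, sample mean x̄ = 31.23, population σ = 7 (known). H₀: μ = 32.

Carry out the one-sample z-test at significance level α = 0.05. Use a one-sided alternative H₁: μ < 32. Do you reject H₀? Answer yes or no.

reject H₀: no

SE = σ/√n = 7/√13 = 1.9415
z = (x̄−μ₀)/SE = (31.23−32)/1.9415 = -0.3966
p-value (one-sided, H₁ less) = 0.34583
At α=0.05: p ≥ α → fail to reject H₀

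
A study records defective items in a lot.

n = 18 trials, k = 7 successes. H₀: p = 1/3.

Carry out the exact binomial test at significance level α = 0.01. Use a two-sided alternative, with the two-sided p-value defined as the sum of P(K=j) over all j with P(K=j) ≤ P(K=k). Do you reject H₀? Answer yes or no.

reject H₀: no

Exact binomial: n=18, k=7, p₀=1/3=0.3333
P(X=j) = C(n,j)·p₀^j·(1−p₀)^(n−j); p = Σ P(X=j) over j with P(X=j) ≤ P(X=7)
p-value (two-sided) = 0.62256
At α=0.01: p ≥ α → fail to reject H₀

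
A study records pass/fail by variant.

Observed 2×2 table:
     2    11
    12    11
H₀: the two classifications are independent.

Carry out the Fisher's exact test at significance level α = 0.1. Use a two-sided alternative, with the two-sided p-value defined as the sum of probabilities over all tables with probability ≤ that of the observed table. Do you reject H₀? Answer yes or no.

Margins: r₁=13, r₂=23, c₁=14, c₂=22, n=36
p_obs = C(13,2)·C(23,12)/C(36,14); sum pmf over tables with pmf ≤ p_obs
p-value (two-sided) = 0.03896
At α=0.1: p < α → reject H₀

reject H₀: yes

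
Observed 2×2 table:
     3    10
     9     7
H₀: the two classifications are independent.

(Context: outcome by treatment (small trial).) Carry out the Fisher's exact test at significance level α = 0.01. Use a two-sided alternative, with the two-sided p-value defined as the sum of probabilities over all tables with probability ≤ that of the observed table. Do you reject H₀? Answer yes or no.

reject H₀: no

Margins: r₁=13, r₂=16, c₁=12, c₂=17, n=29
p_obs = C(13,3)·C(16,9)/C(29,12); sum pmf over tables with pmf ≤ p_obs
p-value (two-sided) = 0.12975
At α=0.01: p ≥ α → fail to reject H₀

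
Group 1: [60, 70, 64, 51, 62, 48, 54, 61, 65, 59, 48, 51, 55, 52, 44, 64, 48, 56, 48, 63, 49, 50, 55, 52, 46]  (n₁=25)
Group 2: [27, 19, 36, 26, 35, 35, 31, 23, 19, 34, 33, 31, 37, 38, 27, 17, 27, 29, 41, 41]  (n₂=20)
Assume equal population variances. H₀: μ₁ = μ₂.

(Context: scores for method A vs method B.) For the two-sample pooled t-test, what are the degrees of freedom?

df = n₁ + n₂ − 2 = 25 + 20 − 2 = 43

degrees of freedom = 43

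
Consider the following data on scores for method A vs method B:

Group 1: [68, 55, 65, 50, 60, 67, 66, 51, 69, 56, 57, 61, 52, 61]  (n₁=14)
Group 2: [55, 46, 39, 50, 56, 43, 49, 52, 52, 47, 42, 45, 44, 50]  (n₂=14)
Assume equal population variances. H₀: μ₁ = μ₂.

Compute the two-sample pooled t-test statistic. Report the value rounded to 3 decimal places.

x̄₁=59.857, s₁=6.515, n₁=14
x̄₂=47.857, s₂=5.005, n₂=14
s_p² = [13·6.515² + 13·5.005²]/26 = 33.7473
SE = √(s_p²·(1/14+1/14)) = 2.1957
t = (59.857−47.857)/2.1957 = 5.4653
df = 26

test statistic = 5.465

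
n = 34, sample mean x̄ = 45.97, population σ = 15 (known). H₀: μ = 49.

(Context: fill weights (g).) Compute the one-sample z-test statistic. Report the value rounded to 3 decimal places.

SE = σ/√n = 15/√34 = 2.5725
z = (x̄−μ₀)/SE = (45.97−49)/2.5725 = -1.1779

test statistic = -1.178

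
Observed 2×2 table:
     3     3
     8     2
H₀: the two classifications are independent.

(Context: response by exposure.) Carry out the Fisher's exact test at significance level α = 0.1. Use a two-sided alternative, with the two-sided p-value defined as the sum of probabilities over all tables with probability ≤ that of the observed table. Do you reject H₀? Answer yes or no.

reject H₀: no

Margins: r₁=6, r₂=10, c₁=11, c₂=5, n=16
p_obs = C(6,3)·C(10,8)/C(16,11); sum pmf over tables with pmf ≤ p_obs
p-value (two-sided) = 0.29945
At α=0.1: p ≥ α → fail to reject H₀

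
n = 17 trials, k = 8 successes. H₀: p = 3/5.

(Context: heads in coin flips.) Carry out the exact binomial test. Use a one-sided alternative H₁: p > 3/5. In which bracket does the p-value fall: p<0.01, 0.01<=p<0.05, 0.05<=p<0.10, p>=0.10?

Exact binomial: n=17, k=8, p₀=3/5=0.6000
P(X≥8) from Σ C(n,i)·p₀^i·(1−p₀)^(n−i)
p-value (one-sided, H₁ greater) = 0.90810
→ bracket: p>=0.10

p-value bracket: p>=0.10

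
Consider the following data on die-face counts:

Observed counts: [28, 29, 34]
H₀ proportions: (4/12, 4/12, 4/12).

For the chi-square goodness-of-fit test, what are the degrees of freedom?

degrees of freedom = 2

df = k − 1 = 3 − 1 = 2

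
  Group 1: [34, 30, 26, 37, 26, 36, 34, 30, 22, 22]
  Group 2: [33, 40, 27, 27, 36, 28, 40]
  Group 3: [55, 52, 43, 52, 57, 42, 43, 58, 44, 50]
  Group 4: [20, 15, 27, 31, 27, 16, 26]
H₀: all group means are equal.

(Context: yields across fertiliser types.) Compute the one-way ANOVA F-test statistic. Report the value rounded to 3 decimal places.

test statistic = 32.631

Group means [29.70, 33.00, 49.60, 23.14], grand mean 34.882
SSB = Σnᵢ(x̄ᵢ−x̄)² = 3424.172; SSW = ΣΣ(x−x̄ᵢ)² = 1049.357
MSB = 3424.172/3 = 1141.3908; MSW = 1049.357/30 = 34.9786
F = MSB/MSW = 32.6311
df = (3, 30)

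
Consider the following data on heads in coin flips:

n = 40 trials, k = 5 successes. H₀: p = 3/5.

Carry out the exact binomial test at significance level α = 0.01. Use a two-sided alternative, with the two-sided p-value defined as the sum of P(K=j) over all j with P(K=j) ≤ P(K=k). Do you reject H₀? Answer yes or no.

reject H₀: yes

Exact binomial: n=40, k=5, p₀=3/5=0.6000
P(X=j) = C(n,j)·p₀^j·(1−p₀)^(n−j); p = Σ P(X=j) over j with P(X=j) ≤ P(X=5)
p-value (two-sided) = 0.00000
At α=0.01: p < α → reject H₀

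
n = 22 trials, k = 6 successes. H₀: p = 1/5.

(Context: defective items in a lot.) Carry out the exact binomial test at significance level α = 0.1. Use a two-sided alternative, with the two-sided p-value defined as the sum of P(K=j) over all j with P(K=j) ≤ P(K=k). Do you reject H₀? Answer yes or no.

reject H₀: no

Exact binomial: n=22, k=6, p₀=1/5=0.2000
P(X=j) = C(n,j)·p₀^j·(1−p₀)^(n−j); p = Σ P(X=j) over j with P(X=j) ≤ P(X=6)
p-value (two-sided) = 0.42185
At α=0.1: p ≥ α → fail to reject H₀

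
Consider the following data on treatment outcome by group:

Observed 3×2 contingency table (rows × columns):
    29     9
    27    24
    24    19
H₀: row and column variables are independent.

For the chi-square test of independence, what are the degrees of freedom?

df = (r−1)(c−1) = (3−1)·(2−1) = 2

degrees of freedom = 2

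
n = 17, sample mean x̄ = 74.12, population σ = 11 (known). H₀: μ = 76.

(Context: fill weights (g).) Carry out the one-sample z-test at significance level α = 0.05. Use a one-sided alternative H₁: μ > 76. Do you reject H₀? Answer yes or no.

SE = σ/√n = 11/√17 = 2.6679
z = (x̄−μ₀)/SE = (74.12−76)/2.6679 = -0.7047
p-value (one-sided, H₁ greater) = 0.75949
At α=0.05: p ≥ α → fail to reject H₀

reject H₀: no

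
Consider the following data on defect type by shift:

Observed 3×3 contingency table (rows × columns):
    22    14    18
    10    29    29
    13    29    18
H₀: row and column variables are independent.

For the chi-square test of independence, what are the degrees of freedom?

degrees of freedom = 4

df = (r−1)(c−1) = (3−1)·(3−1) = 4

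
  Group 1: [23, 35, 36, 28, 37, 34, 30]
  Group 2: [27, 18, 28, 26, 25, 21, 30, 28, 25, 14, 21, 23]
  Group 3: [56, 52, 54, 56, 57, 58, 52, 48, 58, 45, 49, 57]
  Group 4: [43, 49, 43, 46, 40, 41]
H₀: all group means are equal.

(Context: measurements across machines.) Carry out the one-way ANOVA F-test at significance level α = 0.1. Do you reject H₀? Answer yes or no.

reject H₀: yes

Group means [31.86, 23.83, 53.50, 43.67], grand mean 38.189
SSB = Σnᵢ(x̄ᵢ−x̄)² = 5746.819; SSW = ΣΣ(x−x̄ᵢ)² = 652.857
MSB = 5746.819/3 = 1915.6062; MSW = 652.857/33 = 19.7835
F = MSB/MSW = 96.8282
df = (3, 33)
p-value (upper-tail) = 0.00000
At α=0.1: p < α → reject H₀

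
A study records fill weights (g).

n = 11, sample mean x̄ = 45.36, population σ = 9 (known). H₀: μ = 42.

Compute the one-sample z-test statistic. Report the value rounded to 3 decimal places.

SE = σ/√n = 9/√11 = 2.7136
z = (x̄−μ₀)/SE = (45.36−42)/2.7136 = 1.2382

test statistic = 1.238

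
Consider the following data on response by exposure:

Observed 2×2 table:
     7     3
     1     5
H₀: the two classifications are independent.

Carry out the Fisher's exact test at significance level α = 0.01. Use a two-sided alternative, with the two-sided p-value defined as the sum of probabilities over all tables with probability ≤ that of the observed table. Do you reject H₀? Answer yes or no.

reject H₀: no

Margins: r₁=10, r₂=6, c₁=8, c₂=8, n=16
p_obs = C(10,7)·C(6,1)/C(16,8); sum pmf over tables with pmf ≤ p_obs
p-value (two-sided) = 0.11888
At α=0.01: p ≥ α → fail to reject H₀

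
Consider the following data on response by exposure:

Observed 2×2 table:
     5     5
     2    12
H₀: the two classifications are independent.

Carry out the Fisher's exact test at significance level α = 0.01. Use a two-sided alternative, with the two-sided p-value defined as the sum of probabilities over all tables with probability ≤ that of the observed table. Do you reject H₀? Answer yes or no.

reject H₀: no

Margins: r₁=10, r₂=14, c₁=7, c₂=17, n=24
p_obs = C(10,5)·C(14,2)/C(24,7); sum pmf over tables with pmf ≤ p_obs
p-value (two-sided) = 0.08501
At α=0.01: p ≥ α → fail to reject H₀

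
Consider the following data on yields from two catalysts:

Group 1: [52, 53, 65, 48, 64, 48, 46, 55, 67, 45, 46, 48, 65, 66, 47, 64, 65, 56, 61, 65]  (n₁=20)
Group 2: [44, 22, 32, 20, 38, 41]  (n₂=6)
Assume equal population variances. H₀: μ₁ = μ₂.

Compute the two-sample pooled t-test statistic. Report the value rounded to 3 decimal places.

x̄₁=56.300, s₁=8.323, n₁=20
x̄₂=32.833, s₂=10.008, n₂=6
s_p² = [19·8.323² + 5·10.008²]/24 = 75.7097
SE = √(s_p²·(1/20+1/6)) = 4.0502
t = (56.300−32.833)/4.0502 = 5.7940
df = 24

test statistic = 5.794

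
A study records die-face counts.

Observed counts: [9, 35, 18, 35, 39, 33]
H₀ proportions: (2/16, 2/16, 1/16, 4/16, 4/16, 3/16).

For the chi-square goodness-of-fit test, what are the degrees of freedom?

df = k − 1 = 6 − 1 = 5

degrees of freedom = 5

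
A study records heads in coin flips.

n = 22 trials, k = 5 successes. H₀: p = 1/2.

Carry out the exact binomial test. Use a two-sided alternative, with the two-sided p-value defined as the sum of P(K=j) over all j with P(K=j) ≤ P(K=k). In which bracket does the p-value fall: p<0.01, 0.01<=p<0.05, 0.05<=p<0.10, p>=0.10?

Exact binomial: n=22, k=5, p₀=1/2=0.5000
P(X=j) = C(n,j)·p₀^j·(1−p₀)^(n−j); p = Σ P(X=j) over j with P(X=j) ≤ P(X=5)
p-value (two-sided) = 0.01690
→ bracket: 0.01<=p<0.05

p-value bracket: 0.01<=p<0.05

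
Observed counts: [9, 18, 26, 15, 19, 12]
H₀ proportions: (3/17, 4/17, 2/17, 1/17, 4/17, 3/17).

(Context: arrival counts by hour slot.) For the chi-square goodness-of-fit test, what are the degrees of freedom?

degrees of freedom = 5

df = k − 1 = 6 − 1 = 5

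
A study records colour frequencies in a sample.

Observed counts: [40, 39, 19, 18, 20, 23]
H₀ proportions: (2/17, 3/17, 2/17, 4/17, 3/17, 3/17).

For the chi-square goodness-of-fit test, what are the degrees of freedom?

df = k − 1 = 6 − 1 = 5

degrees of freedom = 5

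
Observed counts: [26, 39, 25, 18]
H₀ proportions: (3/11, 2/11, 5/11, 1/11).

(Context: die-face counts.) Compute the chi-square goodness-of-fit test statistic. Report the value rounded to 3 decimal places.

test statistic = 38.140

n = 108; E_i = n·p_i = [29.45, 19.64, 49.09, 9.82]
χ² = (26−29.45)²/29.45 + (39−19.64)²/19.64 + (25−49.09)²/49.09 + (18−9.82)²/9.82 = 38.1404
df = 3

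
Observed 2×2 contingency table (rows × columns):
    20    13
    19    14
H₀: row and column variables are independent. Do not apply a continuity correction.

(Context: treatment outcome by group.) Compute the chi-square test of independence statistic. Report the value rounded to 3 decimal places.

test statistic = 0.063

Row totals [33, 33], col totals [39, 27], n=66
χ² = (20−19.50)²/19.50 + (13−13.50)²/13.50 + (19−19.50)²/19.50 + (14−13.50)²/13.50 = 0.0627
df = 1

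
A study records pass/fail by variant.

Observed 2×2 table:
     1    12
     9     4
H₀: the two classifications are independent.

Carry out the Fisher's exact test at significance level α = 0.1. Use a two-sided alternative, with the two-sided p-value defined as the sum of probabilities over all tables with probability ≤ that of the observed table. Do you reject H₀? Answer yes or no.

Margins: r₁=13, r₂=13, c₁=10, c₂=16, n=26
p_obs = C(13,1)·C(13,9)/C(26,10); sum pmf over tables with pmf ≤ p_obs
p-value (two-sided) = 0.00361
At α=0.1: p < α → reject H₀

reject H₀: yes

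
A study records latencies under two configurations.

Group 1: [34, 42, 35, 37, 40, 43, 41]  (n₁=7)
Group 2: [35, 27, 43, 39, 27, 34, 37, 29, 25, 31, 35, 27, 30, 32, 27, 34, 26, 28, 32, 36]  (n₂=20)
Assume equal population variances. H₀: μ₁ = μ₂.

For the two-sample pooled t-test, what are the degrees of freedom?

df = n₁ + n₂ − 2 = 7 + 20 − 2 = 25

degrees of freedom = 25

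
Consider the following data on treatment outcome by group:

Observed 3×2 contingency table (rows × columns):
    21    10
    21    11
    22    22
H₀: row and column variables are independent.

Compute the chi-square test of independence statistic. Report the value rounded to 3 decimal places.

test statistic = 3.023

Row totals [31, 32, 44], col totals [64, 43], n=107
χ² = (21−18.54)²/18.54 + (10−12.46)²/12.46 + (21−19.14)²/19.14 + (11−12.86)²/12.86 + (22−26.32)²/26.32 + (22−17.68)²/17.68 = 3.0232
df = 2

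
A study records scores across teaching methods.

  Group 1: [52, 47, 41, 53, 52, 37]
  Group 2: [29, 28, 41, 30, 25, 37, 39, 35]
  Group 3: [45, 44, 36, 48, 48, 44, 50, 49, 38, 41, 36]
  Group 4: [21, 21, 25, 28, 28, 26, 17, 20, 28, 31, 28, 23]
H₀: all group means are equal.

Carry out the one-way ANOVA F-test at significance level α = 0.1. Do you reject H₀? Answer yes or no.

Group means [47.00, 33.00, 43.55, 24.67], grand mean 35.703
SSB = Σnᵢ(x̄ᵢ−x̄)² = 2962.336; SSW = ΣΣ(x−x̄ᵢ)² = 917.394
MSB = 2962.336/3 = 987.4453; MSW = 917.394/33 = 27.7998
F = MSB/MSW = 35.5198
df = (3, 33)
p-value (upper-tail) = 0.00000
At α=0.1: p < α → reject H₀

reject H₀: yes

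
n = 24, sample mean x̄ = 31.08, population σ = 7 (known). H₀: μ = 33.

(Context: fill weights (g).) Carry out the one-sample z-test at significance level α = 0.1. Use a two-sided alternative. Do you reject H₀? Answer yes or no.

SE = σ/√n = 7/√24 = 1.4289
z = (x̄−μ₀)/SE = (31.08−33)/1.4289 = -1.3437
p-value (two-sided) = 0.17904
At α=0.1: p ≥ α → fail to reject H₀

reject H₀: no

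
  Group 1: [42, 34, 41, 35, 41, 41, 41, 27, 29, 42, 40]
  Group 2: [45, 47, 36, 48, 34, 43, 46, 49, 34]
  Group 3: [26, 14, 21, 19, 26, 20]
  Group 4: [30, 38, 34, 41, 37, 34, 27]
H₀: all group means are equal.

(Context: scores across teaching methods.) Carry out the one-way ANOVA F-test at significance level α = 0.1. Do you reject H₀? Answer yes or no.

reject H₀: yes

Group means [37.55, 42.44, 21.00, 34.43], grand mean 35.212
SSB = Σnᵢ(x̄ᵢ−x̄)² = 1746.851; SSW = ΣΣ(x−x̄ᵢ)² = 836.664
MSB = 1746.851/3 = 582.2838; MSW = 836.664/29 = 28.8505
F = MSB/MSW = 20.1828
df = (3, 29)
p-value (upper-tail) = 0.00000
At α=0.1: p < α → reject H₀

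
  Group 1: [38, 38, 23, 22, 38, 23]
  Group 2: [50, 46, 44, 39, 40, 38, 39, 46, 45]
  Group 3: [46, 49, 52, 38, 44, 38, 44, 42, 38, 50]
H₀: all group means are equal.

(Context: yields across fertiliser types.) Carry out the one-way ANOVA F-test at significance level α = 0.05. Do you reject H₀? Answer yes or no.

reject H₀: yes

Group means [30.33, 43.00, 44.10], grand mean 40.400
SSB = Σnᵢ(x̄ᵢ−x̄)² = 805.767; SSW = ΣΣ(x−x̄ᵢ)² = 732.233
MSB = 805.767/2 = 402.8833; MSW = 732.233/22 = 33.2833
F = MSB/MSW = 12.1047
df = (2, 22)
p-value (upper-tail) = 0.00028
At α=0.05: p < α → reject H₀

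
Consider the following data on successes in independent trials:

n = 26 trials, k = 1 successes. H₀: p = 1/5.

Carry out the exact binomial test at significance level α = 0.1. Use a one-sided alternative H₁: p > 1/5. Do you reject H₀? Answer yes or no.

Exact binomial: n=26, k=1, p₀=1/5=0.2000
P(X≥1) from Σ C(n,i)·p₀^i·(1−p₀)^(n−i)
p-value (one-sided, H₁ greater) = 0.99698
At α=0.1: p ≥ α → fail to reject H₀

reject H₀: no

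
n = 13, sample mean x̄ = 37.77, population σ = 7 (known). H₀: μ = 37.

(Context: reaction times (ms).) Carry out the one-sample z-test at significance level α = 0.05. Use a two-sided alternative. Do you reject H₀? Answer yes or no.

reject H₀: no

SE = σ/√n = 7/√13 = 1.9415
z = (x̄−μ₀)/SE = (37.77−37)/1.9415 = 0.3966
p-value (two-sided) = 0.69165
At α=0.05: p ≥ α → fail to reject H₀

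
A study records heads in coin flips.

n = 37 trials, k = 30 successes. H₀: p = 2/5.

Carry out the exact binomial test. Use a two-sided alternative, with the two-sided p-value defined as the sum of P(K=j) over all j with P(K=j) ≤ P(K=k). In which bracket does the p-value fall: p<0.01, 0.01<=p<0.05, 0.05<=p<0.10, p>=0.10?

p-value bracket: p<0.01

Exact binomial: n=37, k=30, p₀=2/5=0.4000
P(X=j) = C(n,j)·p₀^j·(1−p₀)^(n−j); p = Σ P(X=j) over j with P(X=j) ≤ P(X=30)
p-value (two-sided) = 0.00000
→ bracket: p<0.01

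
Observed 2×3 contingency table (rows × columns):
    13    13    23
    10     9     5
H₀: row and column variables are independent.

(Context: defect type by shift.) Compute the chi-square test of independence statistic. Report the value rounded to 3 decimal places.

test statistic = 4.677

Row totals [49, 24], col totals [23, 22, 28], n=73
χ² = (13−15.44)²/15.44 + (13−14.77)²/14.77 + (23−18.79)²/18.79 + (10−7.56)²/7.56 + (9−7.23)²/7.23 + (5−9.21)²/9.21 = 4.6769
df = 2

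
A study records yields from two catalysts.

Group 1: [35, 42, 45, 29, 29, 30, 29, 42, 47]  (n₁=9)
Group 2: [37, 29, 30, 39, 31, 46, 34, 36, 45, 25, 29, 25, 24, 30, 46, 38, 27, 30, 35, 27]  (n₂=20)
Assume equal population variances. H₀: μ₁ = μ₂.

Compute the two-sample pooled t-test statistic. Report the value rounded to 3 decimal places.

test statistic = 1.151

x̄₁=36.444, s₁=7.552, n₁=9
x̄₂=33.150, s₂=6.945, n₂=20
s_p² = [8·7.552² + 19·6.945²]/27 = 50.8434
SE = √(s_p²·(1/9+1/20)) = 2.8621
t = (36.444−33.150)/2.8621 = 1.1511
df = 27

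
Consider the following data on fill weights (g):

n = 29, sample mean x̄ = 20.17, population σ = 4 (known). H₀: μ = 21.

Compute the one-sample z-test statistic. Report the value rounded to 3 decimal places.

SE = σ/√n = 4/√29 = 0.7428
z = (x̄−μ₀)/SE = (20.17−21)/0.7428 = -1.1174

test statistic = -1.117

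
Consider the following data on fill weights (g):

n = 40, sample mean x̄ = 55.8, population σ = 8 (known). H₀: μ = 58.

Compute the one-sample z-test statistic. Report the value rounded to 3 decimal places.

test statistic = -1.739

SE = σ/√n = 8/√40 = 1.2649
z = (x̄−μ₀)/SE = (55.8−58)/1.2649 = -1.7393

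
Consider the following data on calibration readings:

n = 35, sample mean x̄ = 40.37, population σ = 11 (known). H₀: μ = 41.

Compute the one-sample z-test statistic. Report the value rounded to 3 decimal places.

test statistic = -0.339

SE = σ/√n = 11/√35 = 1.8593
z = (x̄−μ₀)/SE = (40.37−41)/1.8593 = -0.3388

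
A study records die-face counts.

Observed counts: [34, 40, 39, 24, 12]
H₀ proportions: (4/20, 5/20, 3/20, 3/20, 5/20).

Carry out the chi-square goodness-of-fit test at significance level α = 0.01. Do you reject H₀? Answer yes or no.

reject H₀: yes

n = 149; E_i = n·p_i = [29.80, 37.25, 22.35, 22.35, 37.25]
χ² = (34−29.80)²/29.80 + (40−37.25)²/37.25 + (39−22.35)²/22.35 + (24−22.35)²/22.35 + (12−37.25)²/37.25 = 30.4362
df = 4
p-value (upper-tail) = 0.00000
At α=0.01: p < α → reject H₀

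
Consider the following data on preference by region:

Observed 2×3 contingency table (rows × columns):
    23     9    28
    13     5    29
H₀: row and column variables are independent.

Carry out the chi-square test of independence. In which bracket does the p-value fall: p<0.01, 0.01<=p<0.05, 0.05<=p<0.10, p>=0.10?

p-value bracket: p>=0.10

Row totals [60, 47], col totals [36, 14, 57], n=107
χ² = (23−20.19)²/20.19 + (9−7.85)²/7.85 + (28−31.96)²/31.96 + (13−15.81)²/15.81 + (5−6.15)²/6.15 + (29−25.04)²/25.04 = 2.3941
df = 2
p-value (upper-tail) = 0.30209
→ bracket: p>=0.10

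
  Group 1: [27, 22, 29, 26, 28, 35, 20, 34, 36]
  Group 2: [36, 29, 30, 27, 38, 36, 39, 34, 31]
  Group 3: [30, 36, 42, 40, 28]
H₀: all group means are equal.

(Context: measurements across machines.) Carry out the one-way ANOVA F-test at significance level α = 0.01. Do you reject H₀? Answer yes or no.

Group means [28.56, 33.33, 35.20], grand mean 31.870
SSB = Σnᵢ(x̄ᵢ−x̄)² = 173.586; SSW = ΣΣ(x−x̄ᵢ)² = 545.022
MSB = 173.586/2 = 86.7932; MSW = 545.022/20 = 27.2511
F = MSB/MSW = 3.1849
df = (2, 20)
p-value (upper-tail) = 0.06298
At α=0.01: p ≥ α → fail to reject H₀

reject H₀: no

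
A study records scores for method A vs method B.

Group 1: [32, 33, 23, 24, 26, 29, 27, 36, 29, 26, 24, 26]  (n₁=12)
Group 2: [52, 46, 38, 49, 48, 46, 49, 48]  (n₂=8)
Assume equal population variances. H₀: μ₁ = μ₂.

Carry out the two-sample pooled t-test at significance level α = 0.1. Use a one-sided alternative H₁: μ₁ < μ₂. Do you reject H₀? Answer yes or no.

x̄₁=27.917, s₁=4.010, n₁=12
x̄₂=47.000, s₂=4.106, n₂=8
s_p² = [11·4.010² + 7·4.106²]/18 = 16.3843
SE = √(s_p²·(1/12+1/8)) = 1.8475
t = (27.917−47.000)/1.8475 = -10.3291
df = 18
p-value (one-sided, H₁ less) = 0.00000
At α=0.1: p < α → reject H₀

reject H₀: yes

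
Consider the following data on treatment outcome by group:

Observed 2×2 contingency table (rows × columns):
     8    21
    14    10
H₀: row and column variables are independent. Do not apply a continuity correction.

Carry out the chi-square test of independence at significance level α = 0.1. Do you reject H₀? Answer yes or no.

Row totals [29, 24], col totals [22, 31], n=53
χ² = (8−12.04)²/12.04 + (21−16.96)²/16.96 + (14−9.96)²/9.96 + (10−14.04)²/14.04 = 5.1134
df = 1
p-value (upper-tail) = 0.02374
At α=0.1: p < α → reject H₀

reject H₀: yes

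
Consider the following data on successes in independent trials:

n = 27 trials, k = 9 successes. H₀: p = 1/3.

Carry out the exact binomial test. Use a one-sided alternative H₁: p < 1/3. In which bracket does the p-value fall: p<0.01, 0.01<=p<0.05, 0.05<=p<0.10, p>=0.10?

Exact binomial: n=27, k=9, p₀=1/3=0.3333
P(X≤9) from Σ C(n,i)·p₀^i·(1−p₀)^(n−i)
p-value (one-sided, H₁ less) = 0.58922
→ bracket: p>=0.10

p-value bracket: p>=0.10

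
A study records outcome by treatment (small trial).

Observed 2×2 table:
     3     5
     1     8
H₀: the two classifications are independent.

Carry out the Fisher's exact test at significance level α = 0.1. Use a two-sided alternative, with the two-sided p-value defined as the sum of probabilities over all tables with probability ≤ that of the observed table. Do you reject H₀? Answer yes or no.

reject H₀: no

Margins: r₁=8, r₂=9, c₁=4, c₂=13, n=17
p_obs = C(8,3)·C(9,1)/C(17,4); sum pmf over tables with pmf ≤ p_obs
p-value (two-sided) = 0.29412
At α=0.1: p ≥ α → fail to reject H₀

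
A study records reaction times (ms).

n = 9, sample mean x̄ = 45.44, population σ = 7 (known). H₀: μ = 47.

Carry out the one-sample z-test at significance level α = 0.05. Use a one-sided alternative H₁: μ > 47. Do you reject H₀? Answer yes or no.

SE = σ/√n = 7/√9 = 2.3333
z = (x̄−μ₀)/SE = (45.44−47)/2.3333 = -0.6686
p-value (one-sided, H₁ greater) = 0.74812
At α=0.05: p ≥ α → fail to reject H₀

reject H₀: no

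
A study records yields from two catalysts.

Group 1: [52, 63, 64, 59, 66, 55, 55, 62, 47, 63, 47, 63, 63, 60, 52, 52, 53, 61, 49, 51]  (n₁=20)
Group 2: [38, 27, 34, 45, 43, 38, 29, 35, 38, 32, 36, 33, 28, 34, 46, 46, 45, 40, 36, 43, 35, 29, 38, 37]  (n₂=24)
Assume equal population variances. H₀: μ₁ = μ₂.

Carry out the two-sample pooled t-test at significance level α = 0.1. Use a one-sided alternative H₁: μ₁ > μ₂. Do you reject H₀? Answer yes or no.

reject H₀: yes

x̄₁=56.850, s₁=6.184, n₁=20
x̄₂=36.875, s₂=5.720, n₂=24
s_p² = [19·6.184² + 23·5.720²]/42 = 35.2185
SE = √(s_p²·(1/20+1/24)) = 1.7968
t = (56.850−36.875)/1.7968 = 11.1172
df = 42
p-value (one-sided, H₁ greater) = 0.00000
At α=0.1: p < α → reject H₀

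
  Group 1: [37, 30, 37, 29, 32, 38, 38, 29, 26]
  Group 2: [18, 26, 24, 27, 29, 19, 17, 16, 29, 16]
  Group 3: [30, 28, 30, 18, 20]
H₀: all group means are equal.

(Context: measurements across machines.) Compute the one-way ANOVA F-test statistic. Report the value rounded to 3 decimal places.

Group means [32.89, 22.10, 25.20], grand mean 26.792
SSB = Σnᵢ(x̄ᵢ−x̄)² = 567.369; SSW = ΣΣ(x−x̄ᵢ)² = 570.589
MSB = 567.369/2 = 283.6847; MSW = 570.589/21 = 27.1709
F = MSB/MSW = 10.4408
df = (2, 21)

test statistic = 10.441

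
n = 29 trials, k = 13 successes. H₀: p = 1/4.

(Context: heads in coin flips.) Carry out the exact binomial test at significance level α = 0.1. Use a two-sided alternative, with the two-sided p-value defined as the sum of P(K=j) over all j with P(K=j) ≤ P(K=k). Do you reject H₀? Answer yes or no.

Exact binomial: n=29, k=13, p₀=1/4=0.2500
P(X=j) = C(n,j)·p₀^j·(1−p₀)^(n−j); p = Σ P(X=j) over j with P(X=j) ≤ P(X=13)
p-value (two-sided) = 0.01832
At α=0.1: p < α → reject H₀

reject H₀: yes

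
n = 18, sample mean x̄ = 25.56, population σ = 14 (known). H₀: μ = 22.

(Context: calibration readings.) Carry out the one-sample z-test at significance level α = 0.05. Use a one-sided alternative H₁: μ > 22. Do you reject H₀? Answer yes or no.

reject H₀: no

SE = σ/√n = 14/√18 = 3.2998
z = (x̄−μ₀)/SE = (25.56−22)/3.2998 = 1.0788
p-value (one-sided, H₁ greater) = 0.14033
At α=0.05: p ≥ α → fail to reject H₀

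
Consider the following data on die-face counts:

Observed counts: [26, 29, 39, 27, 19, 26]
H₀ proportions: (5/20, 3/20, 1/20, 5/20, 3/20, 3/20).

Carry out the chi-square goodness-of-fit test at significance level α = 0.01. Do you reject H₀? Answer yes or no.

reject H₀: yes

n = 166; E_i = n·p_i = [41.50, 24.90, 8.30, 41.50, 24.90, 24.90]
χ² = (26−41.50)²/41.50 + (29−24.90)²/24.90 + (39−8.30)²/8.30 + (27−41.50)²/41.50 + (19−24.90)²/24.90 + (26−24.90)²/24.90 = 126.5301
df = 5
p-value (upper-tail) = 0.00000
At α=0.01: p < α → reject H₀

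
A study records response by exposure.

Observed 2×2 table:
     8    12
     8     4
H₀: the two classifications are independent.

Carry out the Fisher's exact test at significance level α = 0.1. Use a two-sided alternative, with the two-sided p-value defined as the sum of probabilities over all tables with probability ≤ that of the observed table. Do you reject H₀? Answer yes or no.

Margins: r₁=20, r₂=12, c₁=16, c₂=16, n=32
p_obs = C(20,8)·C(12,8)/C(32,16); sum pmf over tables with pmf ≤ p_obs
p-value (two-sided) = 0.27337
At α=0.1: p ≥ α → fail to reject H₀

reject H₀: no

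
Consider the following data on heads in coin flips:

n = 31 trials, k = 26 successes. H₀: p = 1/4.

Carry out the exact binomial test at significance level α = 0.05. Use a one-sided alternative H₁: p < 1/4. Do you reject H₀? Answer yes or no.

reject H₀: no

Exact binomial: n=31, k=26, p₀=1/4=0.2500
P(X≤26) from Σ C(n,i)·p₀^i·(1−p₀)^(n−i)
p-value (one-sided, H₁ less) = 1.00000
At α=0.05: p ≥ α → fail to reject H₀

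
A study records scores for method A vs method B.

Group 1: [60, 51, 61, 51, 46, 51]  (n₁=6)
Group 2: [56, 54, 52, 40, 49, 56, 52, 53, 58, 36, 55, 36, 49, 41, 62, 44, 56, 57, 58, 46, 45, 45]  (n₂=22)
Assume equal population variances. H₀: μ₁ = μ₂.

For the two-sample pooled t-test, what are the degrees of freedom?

df = n₁ + n₂ − 2 = 6 + 22 − 2 = 26

degrees of freedom = 26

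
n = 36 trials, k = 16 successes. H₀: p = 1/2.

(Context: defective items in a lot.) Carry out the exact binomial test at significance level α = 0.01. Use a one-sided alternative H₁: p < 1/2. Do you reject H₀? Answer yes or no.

reject H₀: no

Exact binomial: n=36, k=16, p₀=1/2=0.5000
P(X≤16) from Σ C(n,i)·p₀^i·(1−p₀)^(n−i)
p-value (one-sided, H₁ less) = 0.30886
At α=0.01: p ≥ α → fail to reject H₀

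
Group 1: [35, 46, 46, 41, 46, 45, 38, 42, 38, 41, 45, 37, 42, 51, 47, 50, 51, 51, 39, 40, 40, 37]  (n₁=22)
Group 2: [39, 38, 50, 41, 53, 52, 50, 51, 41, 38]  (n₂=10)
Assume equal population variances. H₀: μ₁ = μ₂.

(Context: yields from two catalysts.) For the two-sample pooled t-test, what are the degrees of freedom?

df = n₁ + n₂ − 2 = 22 + 10 − 2 = 30

degrees of freedom = 30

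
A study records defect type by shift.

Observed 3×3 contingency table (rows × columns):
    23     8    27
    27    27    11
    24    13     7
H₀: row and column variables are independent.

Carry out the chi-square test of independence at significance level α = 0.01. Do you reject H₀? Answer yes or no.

Row totals [58, 65, 44], col totals [74, 48, 45], n=167
χ² = (23−25.70)²/25.70 + (8−16.67)²/16.67 + (27−15.63)²/15.63 + (27−28.80)²/28.80 + (27−18.68)²/18.68 + (11−17.51)²/17.51 + (24−19.50)²/19.50 + (13−12.65)²/12.65 + (7−11.86)²/11.86 = 22.3450
df = 4
p-value (upper-tail) = 0.00017
At α=0.01: p < α → reject H₀

reject H₀: yes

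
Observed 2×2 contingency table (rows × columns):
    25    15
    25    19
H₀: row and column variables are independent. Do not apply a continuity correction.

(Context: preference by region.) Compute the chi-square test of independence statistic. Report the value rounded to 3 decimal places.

test statistic = 0.281

Row totals [40, 44], col totals [50, 34], n=84
χ² = (25−23.81)²/23.81 + (15−16.19)²/16.19 + (25−26.19)²/26.19 + (19−17.81)²/17.81 = 0.2807
df = 1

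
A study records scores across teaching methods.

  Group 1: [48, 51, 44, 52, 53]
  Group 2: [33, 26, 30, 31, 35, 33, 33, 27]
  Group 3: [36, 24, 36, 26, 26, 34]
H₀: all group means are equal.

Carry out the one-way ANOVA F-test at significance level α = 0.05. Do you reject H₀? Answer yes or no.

reject H₀: yes

Group means [49.60, 31.00, 30.33], grand mean 35.684
SSB = Σnᵢ(x̄ᵢ−x̄)² = 1315.572; SSW = ΣΣ(x−x̄ᵢ)² = 278.533
MSB = 1315.572/2 = 657.7860; MSW = 278.533/16 = 17.4083
F = MSB/MSW = 37.7857
df = (2, 16)
p-value (upper-tail) = 0.00000
At α=0.05: p < α → reject H₀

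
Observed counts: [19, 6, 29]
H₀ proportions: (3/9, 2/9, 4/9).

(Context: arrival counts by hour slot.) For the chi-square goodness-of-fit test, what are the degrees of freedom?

df = k − 1 = 3 − 1 = 2

degrees of freedom = 2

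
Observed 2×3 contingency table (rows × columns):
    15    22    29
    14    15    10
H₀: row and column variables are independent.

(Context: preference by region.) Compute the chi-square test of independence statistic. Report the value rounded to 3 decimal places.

Row totals [66, 39], col totals [29, 37, 39], n=105
χ² = (15−18.23)²/18.23 + (22−23.26)²/23.26 + (29−24.51)²/24.51 + (14−10.77)²/10.77 + (15−13.74)²/13.74 + (10−14.49)²/14.49 = 3.9324
df = 2

test statistic = 3.932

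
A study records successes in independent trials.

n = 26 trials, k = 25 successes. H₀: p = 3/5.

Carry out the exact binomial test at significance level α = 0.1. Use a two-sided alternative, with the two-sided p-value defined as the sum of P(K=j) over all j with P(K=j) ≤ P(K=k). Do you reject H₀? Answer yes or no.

Exact binomial: n=26, k=25, p₀=3/5=0.6000
P(X=j) = C(n,j)·p₀^j·(1−p₀)^(n−j); p = Σ P(X=j) over j with P(X=j) ≤ P(X=25)
p-value (two-sided) = 0.00006
At α=0.1: p < α → reject H₀

reject H₀: yes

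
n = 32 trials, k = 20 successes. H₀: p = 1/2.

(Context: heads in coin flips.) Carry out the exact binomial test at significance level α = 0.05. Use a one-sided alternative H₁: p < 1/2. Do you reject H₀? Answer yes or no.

reject H₀: no

Exact binomial: n=32, k=20, p₀=1/2=0.5000
P(X≤20) from Σ C(n,i)·p₀^i·(1−p₀)^(n−i)
p-value (one-sided, H₁ less) = 0.94491
At α=0.05: p ≥ α → fail to reject H₀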